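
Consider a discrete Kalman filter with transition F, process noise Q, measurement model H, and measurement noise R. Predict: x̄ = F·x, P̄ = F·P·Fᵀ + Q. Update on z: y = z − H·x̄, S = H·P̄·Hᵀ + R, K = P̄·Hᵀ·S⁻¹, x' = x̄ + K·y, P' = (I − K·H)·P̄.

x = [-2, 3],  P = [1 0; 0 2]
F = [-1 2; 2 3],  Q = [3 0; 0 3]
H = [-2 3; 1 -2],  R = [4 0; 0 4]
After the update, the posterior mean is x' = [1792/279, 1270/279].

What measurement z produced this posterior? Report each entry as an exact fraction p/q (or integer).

x̄ = F·x = [8, 5]
P̄ = F·P·Fᵀ + Q = [12 10; 10 25]
S = H·P̄·Hᵀ + R = [157 -104; -104 76]
K = P̄·Hᵀ·S⁻¹ = [-94/279 -158/279; 5/279 -140/279]
x' − x̄ = [-440/279, -125/279] = K·y
y = (KᵀK)⁻¹·Kᵀ·(x' − x̄) = [3, 1]
z = y + H·x̄ = [3, 1] + [-1, -2] = [2, -1]

z = [2, -1]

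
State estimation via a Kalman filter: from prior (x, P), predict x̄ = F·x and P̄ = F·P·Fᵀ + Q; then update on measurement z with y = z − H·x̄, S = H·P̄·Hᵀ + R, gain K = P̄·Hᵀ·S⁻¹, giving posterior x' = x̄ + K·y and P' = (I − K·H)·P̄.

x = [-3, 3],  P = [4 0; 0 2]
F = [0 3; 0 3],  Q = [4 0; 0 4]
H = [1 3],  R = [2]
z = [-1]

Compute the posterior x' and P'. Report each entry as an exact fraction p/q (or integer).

x̄ = F·x = [9, 9]
P̄ = F·P·Fᵀ + Q = [22 18; 18 22]
y = z − H·x̄ = [-37]
S = H·P̄·Hᵀ + R = [330]
K = P̄·Hᵀ·S⁻¹ = [38/165; 14/55]
x' = x̄ + K·y = [79/165, -23/55]
P' = (I − K·H)·P̄ = [742/165 -74/55; -74/55 34/55]

x' = [79/165, -23/55]
P' = [742/165 -74/55; -74/55 34/55]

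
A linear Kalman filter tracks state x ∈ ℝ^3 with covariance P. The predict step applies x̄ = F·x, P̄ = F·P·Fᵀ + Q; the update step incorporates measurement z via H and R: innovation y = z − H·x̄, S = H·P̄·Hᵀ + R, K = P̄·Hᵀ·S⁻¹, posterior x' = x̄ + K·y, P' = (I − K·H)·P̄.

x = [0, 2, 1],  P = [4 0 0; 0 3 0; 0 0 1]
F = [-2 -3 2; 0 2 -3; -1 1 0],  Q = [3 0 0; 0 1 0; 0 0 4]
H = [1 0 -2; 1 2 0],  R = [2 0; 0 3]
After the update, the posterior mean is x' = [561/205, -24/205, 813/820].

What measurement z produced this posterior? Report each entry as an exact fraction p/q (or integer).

x̄ = F·x = [-4, 1, 2]
P̄ = F·P·Fᵀ + Q = [50 -24 -1; -24 22 6; -1 6 11]
S = H·P̄·Hᵀ + R = [100 -20; -20 45]
K = P̄·Hᵀ·S⁻¹ = [119/205 62/205; -61/205 64/205; -163/820 32/205]
x' − x̄ = [1381/205, -229/205, -827/820] = K·y
y = (KᵀK)⁻¹·Kᵀ·(x' − x̄) = [9, 5]
z = y + H·x̄ = [9, 5] + [-8, -2] = [1, 3]

z = [1, 3]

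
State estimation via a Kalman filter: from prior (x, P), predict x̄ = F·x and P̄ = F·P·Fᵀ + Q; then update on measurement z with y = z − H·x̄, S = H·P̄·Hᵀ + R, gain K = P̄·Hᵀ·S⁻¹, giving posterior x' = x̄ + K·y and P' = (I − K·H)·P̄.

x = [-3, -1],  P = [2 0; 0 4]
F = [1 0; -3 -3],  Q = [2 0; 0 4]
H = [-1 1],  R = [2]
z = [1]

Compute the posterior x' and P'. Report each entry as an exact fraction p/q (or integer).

x' = [-22/19, 4/19]
P' = [51/19 46/19; 46/19 78/19]

x̄ = F·x = [-3, 12]
P̄ = F·P·Fᵀ + Q = [4 -6; -6 58]
y = z − H·x̄ = [-14]
S = H·P̄·Hᵀ + R = [76]
K = P̄·Hᵀ·S⁻¹ = [-5/38; 16/19]
x' = x̄ + K·y = [-22/19, 4/19]
P' = (I − K·H)·P̄ = [51/19 46/19; 46/19 78/19]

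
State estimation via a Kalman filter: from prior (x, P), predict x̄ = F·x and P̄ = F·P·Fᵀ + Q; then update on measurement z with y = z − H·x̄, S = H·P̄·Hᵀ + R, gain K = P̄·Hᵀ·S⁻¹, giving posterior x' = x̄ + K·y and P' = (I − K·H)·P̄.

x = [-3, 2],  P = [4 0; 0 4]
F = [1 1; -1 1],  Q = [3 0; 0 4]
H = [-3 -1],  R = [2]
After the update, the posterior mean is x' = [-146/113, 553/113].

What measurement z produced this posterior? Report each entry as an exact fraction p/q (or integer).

x̄ = F·x = [-1, 5]
P̄ = F·P·Fᵀ + Q = [11 0; 0 12]
S = H·P̄·Hᵀ + R = [113]
K = P̄·Hᵀ·S⁻¹ = [-33/113; -12/113]
x' − x̄ = [-33/113, -12/113] = K·y
y = (KᵀK)⁻¹·Kᵀ·(x' − x̄) = [1]
z = y + H·x̄ = [1] + [-2] = [-1]

z = [-1]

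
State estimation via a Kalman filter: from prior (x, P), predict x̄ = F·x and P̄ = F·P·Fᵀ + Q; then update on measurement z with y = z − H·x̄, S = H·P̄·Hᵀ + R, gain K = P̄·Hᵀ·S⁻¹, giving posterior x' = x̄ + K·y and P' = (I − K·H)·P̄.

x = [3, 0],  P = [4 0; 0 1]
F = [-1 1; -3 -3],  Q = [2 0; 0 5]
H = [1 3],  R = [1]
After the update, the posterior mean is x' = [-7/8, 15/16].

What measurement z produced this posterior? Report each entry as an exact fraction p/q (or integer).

z = [2]

x̄ = F·x = [-3, -9]
P̄ = F·P·Fᵀ + Q = [7 9; 9 50]
S = H·P̄·Hᵀ + R = [512]
K = P̄·Hᵀ·S⁻¹ = [17/256; 159/512]
x' − x̄ = [17/8, 159/16] = K·y
y = (KᵀK)⁻¹·Kᵀ·(x' − x̄) = [32]
z = y + H·x̄ = [32] + [-30] = [2]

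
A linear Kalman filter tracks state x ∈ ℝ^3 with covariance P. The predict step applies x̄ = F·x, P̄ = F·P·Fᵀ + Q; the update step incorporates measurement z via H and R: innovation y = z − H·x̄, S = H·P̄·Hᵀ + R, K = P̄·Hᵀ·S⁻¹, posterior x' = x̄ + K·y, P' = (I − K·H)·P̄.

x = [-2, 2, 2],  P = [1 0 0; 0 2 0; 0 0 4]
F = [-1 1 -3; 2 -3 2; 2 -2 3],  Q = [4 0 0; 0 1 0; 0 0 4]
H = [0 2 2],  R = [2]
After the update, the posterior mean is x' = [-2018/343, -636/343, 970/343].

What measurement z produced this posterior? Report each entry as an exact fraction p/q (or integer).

x̄ = F·x = [-2, -6, -2]
P̄ = F·P·Fᵀ + Q = [43 -32 -42; -32 39 40; -42 40 52]
S = H·P̄·Hᵀ + R = [686]
K = P̄·Hᵀ·S⁻¹ = [-74/343; 79/343; 92/343]
x' − x̄ = [-1332/343, 1422/343, 1656/343] = K·y
y = (KᵀK)⁻¹·Kᵀ·(x' − x̄) = [18]
z = y + H·x̄ = [18] + [-16] = [2]

z = [2]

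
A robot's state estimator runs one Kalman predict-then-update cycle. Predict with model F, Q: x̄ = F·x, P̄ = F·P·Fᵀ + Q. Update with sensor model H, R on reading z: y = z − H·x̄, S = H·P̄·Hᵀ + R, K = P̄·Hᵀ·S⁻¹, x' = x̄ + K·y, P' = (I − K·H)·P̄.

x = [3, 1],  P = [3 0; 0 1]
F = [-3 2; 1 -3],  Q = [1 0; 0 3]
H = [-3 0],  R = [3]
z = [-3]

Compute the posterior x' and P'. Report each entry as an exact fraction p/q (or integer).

x̄ = F·x = [-7, 0]
P̄ = F·P·Fᵀ + Q = [32 -15; -15 15]
y = z − H·x̄ = [-24]
S = H·P̄·Hᵀ + R = [291]
K = P̄·Hᵀ·S⁻¹ = [-32/97; 15/97]
x' = x̄ + K·y = [89/97, -360/97]
P' = (I − K·H)·P̄ = [32/97 -15/97; -15/97 780/97]

x' = [89/97, -360/97]
P' = [32/97 -15/97; -15/97 780/97]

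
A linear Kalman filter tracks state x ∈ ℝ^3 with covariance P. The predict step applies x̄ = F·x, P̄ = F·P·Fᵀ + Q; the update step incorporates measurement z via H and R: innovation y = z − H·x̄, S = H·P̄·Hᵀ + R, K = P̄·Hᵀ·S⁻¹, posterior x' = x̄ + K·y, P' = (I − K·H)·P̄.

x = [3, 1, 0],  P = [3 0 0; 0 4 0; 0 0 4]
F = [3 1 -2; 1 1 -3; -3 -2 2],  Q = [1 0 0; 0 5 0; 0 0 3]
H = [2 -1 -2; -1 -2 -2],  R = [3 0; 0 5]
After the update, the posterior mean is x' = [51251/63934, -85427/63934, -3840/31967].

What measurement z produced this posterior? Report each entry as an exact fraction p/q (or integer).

x̄ = F·x = [10, 4, -11]
P̄ = F·P·Fᵀ + Q = [48 37 -51; 37 48 -41; -51 -41 62]
S = H·P̄·Hᵀ + R = [587 -7; -7 109]
K = P̄·Hᵀ·S⁻¹ = [17409/63934 -10613/63934; 11415/63934 -29181/63934; -10051/31967 1994/31967]
x' − x̄ = [-588089/63934, -341163/63934, 347797/31967] = K·y
y = (KᵀK)⁻¹·Kᵀ·(x' − x̄) = [-35, -2]
z = y + H·x̄ = [-35, -2] + [38, 4] = [3, 2]

z = [3, 2]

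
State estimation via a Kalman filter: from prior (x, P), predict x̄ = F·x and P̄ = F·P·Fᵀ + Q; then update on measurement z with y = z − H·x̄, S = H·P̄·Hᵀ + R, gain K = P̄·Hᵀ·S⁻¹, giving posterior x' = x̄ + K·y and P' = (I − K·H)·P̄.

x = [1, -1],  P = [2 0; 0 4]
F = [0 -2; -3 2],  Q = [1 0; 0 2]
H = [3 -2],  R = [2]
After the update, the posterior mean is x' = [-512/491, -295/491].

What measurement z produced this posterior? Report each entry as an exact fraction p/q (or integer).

z = [-2]

x̄ = F·x = [2, -5]
P̄ = F·P·Fᵀ + Q = [17 -16; -16 36]
S = H·P̄·Hᵀ + R = [491]
K = P̄·Hᵀ·S⁻¹ = [83/491; -120/491]
x' − x̄ = [-1494/491, 2160/491] = K·y
y = (KᵀK)⁻¹·Kᵀ·(x' − x̄) = [-18]
z = y + H·x̄ = [-18] + [16] = [-2]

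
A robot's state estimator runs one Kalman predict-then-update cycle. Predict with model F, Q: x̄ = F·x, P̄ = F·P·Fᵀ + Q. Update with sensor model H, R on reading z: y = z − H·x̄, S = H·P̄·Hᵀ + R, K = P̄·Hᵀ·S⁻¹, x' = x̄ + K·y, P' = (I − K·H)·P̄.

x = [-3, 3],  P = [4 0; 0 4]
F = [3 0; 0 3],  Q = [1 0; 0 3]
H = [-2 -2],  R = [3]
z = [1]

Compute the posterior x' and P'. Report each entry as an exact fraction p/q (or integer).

x' = [-2837/307, 2685/307]
P' = [5883/307 -5772/307; -5772/307 5889/307]

x̄ = F·x = [-9, 9]
P̄ = F·P·Fᵀ + Q = [37 0; 0 39]
y = z − H·x̄ = [1]
S = H·P̄·Hᵀ + R = [307]
K = P̄·Hᵀ·S⁻¹ = [-74/307; -78/307]
x' = x̄ + K·y = [-2837/307, 2685/307]
P' = (I − K·H)·P̄ = [5883/307 -5772/307; -5772/307 5889/307]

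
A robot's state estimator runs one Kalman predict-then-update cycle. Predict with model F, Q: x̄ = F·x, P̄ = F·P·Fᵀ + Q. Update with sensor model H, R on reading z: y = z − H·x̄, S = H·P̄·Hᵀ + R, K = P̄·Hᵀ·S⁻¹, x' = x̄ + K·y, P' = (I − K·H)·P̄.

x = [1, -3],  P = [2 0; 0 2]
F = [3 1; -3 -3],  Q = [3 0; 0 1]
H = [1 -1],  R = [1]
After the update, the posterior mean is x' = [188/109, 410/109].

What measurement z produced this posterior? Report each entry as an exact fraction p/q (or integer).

x̄ = F·x = [0, 6]
P̄ = F·P·Fᵀ + Q = [23 -24; -24 37]
S = H·P̄·Hᵀ + R = [109]
K = P̄·Hᵀ·S⁻¹ = [47/109; -61/109]
x' − x̄ = [188/109, -244/109] = K·y
y = (KᵀK)⁻¹·Kᵀ·(x' − x̄) = [4]
z = y + H·x̄ = [4] + [-6] = [-2]

z = [-2]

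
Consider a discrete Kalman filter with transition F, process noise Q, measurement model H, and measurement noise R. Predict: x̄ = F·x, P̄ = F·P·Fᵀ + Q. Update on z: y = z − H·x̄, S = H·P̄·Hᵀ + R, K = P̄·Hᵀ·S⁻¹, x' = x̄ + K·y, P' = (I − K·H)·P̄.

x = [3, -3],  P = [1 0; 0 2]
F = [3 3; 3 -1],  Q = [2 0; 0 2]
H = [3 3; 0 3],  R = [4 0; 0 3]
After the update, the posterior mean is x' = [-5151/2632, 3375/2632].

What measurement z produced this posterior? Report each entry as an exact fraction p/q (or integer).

z = [-2, 3]

x̄ = F·x = [0, 12]
P̄ = F·P·Fᵀ + Q = [29 3; 3 13]
S = H·P̄·Hᵀ + R = [436 144; 144 120]
K = P̄·Hᵀ·S⁻¹ = [213/658 -825/2632; 3/658 841/2632]
x' − x̄ = [-5151/2632, -28209/2632] = K·y
y = (KᵀK)⁻¹·Kᵀ·(x' − x̄) = [-38, -33]
z = y + H·x̄ = [-38, -33] + [36, 36] = [-2, 3]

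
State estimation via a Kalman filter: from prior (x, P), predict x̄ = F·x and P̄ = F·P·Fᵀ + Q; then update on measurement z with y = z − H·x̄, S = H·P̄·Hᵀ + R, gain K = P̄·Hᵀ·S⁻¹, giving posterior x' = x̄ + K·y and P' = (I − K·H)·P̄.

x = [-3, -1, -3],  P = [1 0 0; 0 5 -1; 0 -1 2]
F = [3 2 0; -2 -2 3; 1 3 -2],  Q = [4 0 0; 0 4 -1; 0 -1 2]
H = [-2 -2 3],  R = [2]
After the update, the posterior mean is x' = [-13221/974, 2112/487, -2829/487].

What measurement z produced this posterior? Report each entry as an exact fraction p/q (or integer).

x̄ = F·x = [-11, -1, 0]
P̄ = F·P·Fᵀ + Q = [33 -32 37; -32 58 -58; 37 -58 68]
S = H·P̄·Hᵀ + R = [974]
K = P̄·Hᵀ·S⁻¹ = [109/974; -113/487; 123/487]
x' − x̄ = [-2507/974, 2599/487, -2829/487] = K·y
y = (KᵀK)⁻¹·Kᵀ·(x' − x̄) = [-23]
z = y + H·x̄ = [-23] + [24] = [1]

z = [1]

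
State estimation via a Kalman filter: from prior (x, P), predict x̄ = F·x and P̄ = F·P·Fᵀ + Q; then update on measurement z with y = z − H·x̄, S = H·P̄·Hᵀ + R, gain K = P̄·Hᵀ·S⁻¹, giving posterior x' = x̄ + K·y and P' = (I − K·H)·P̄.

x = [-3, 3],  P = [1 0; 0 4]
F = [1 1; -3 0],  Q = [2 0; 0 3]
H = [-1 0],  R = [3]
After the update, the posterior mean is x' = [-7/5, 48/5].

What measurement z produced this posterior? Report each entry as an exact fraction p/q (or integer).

x̄ = F·x = [0, 9]
P̄ = F·P·Fᵀ + Q = [7 -3; -3 12]
S = H·P̄·Hᵀ + R = [10]
K = P̄·Hᵀ·S⁻¹ = [-7/10; 3/10]
x' − x̄ = [-7/5, 3/5] = K·y
y = (KᵀK)⁻¹·Kᵀ·(x' − x̄) = [2]
z = y + H·x̄ = [2] + [0] = [2]

z = [2]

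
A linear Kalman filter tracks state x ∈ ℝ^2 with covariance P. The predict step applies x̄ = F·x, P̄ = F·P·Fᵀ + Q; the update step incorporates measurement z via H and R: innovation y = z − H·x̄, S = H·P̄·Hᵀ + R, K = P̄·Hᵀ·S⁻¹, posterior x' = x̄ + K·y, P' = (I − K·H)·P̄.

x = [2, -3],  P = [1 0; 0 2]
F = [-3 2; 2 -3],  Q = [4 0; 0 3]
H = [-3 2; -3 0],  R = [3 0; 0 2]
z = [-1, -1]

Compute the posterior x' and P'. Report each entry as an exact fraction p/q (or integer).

x' = [2883/8819, 1481/8819]
P' = [1734/8819 2304/8819; 2304/8819 9195/8819]

x̄ = F·x = [-12, 13]
P̄ = F·P·Fᵀ + Q = [21 -18; -18 25]
y = z − H·x̄ = [-63, -37]
S = H·P̄·Hᵀ + R = [508 297; 297 191]
K = P̄·Hᵀ·S⁻¹ = [-198/8819 -2601/8819; 3826/8819 -3456/8819]
x' = x̄ + K·y = [2883/8819, 1481/8819]
P' = (I − K·H)·P̄ = [1734/8819 2304/8819; 2304/8819 9195/8819]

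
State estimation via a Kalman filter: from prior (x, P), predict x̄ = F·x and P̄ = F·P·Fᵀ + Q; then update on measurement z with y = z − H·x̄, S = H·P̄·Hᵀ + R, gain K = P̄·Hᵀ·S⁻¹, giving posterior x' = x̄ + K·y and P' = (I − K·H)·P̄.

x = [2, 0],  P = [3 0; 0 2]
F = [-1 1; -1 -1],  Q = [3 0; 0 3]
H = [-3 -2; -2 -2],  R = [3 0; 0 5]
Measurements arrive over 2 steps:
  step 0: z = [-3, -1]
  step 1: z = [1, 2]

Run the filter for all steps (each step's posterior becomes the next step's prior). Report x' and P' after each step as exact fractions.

step 0: x̄ = F·x = [-2, -2]
step 0: P̄ = F·P·Fᵀ + Q = [8 1; 1 8]
step 0: y = z − H·x̄ = [-13, -9]
step 0: S = H·P̄·Hᵀ + R = [119 90; 90 77]
step 0: K = P̄·Hᵀ·S⁻¹ = [-382/1063 198/1063; 157/1063 -432/1063]
step 0: x' = x̄ + K·y = [1058/1063, -279/1063]
step 0: P' = (I − K·H)·P̄ = [2136/1063 -2631/1063; -2631/1063 3711/1063]
step 1: x̄ = F·x = [-1337/1063, -779/1063]
step 1: P̄ = F·P·Fᵀ + Q = [14298/1063 -1575/1063; -1575/1063 3774/1063]
step 1: y = z − H·x̄ = [-4506/1063, -2106/1063]
step 1: S = H·P̄·Hᵀ + R = [128067/1063 85134/1063; 85134/1063 65003/1063]
step 1: K = P̄·Hᵀ·S⁻¹ = [-130812/337705 39126/337705; 59867/337705 -101256/337705]
step 1: x' = x̄ + K·y = [52237/337705, -300647/337705]
step 1: P' = (I − K·H)·P̄ = [588066/337705 -685881/337705; -685881/337705 939021/337705]

step 0: x' = [1058/1063, -279/1063], P' = [2136/1063 -2631/1063; -2631/1063 3711/1063]
step 1: x' = [52237/337705, -300647/337705], P' = [588066/337705 -685881/337705; -685881/337705 939021/337705]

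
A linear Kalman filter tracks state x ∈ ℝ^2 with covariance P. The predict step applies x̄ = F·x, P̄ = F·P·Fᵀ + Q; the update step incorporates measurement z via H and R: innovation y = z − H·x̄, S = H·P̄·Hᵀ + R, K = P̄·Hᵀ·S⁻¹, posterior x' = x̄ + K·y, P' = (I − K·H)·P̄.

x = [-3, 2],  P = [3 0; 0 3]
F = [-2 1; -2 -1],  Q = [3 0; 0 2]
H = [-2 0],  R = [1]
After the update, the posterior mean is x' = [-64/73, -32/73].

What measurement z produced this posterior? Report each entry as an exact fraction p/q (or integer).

z = [2]

x̄ = F·x = [8, 4]
P̄ = F·P·Fᵀ + Q = [18 9; 9 17]
S = H·P̄·Hᵀ + R = [73]
K = P̄·Hᵀ·S⁻¹ = [-36/73; -18/73]
x' − x̄ = [-648/73, -324/73] = K·y
y = (KᵀK)⁻¹·Kᵀ·(x' − x̄) = [18]
z = y + H·x̄ = [18] + [-16] = [2]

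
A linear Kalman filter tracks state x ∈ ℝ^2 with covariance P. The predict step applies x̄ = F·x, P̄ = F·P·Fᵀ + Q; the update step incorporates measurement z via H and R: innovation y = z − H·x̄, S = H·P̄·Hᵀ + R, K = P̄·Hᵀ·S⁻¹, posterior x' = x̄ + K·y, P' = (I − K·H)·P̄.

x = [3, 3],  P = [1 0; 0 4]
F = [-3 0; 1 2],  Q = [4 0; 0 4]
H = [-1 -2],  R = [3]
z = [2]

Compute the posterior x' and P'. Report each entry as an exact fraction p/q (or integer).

x̄ = F·x = [-9, 9]
P̄ = F·P·Fᵀ + Q = [13 -3; -3 21]
y = z − H·x̄ = [11]
S = H·P̄·Hᵀ + R = [88]
K = P̄·Hᵀ·S⁻¹ = [-7/88; -39/88]
x' = x̄ + K·y = [-79/8, 33/8]
P' = (I − K·H)·P̄ = [1095/88 -537/88; -537/88 327/88]

x' = [-79/8, 33/8]
P' = [1095/88 -537/88; -537/88 327/88]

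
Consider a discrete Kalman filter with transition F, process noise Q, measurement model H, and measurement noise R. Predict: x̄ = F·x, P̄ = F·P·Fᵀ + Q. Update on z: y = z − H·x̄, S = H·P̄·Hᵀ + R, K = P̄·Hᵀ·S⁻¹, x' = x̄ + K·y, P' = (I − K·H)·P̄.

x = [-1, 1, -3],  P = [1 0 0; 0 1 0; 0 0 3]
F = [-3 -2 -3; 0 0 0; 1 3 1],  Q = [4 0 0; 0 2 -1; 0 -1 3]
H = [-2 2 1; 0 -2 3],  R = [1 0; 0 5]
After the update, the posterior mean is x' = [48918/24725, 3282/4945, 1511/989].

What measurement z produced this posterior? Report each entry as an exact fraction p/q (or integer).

z = [-1, 3]

x̄ = F·x = [10, 0, -1]
P̄ = F·P·Fᵀ + Q = [44 0 -18; 0 2 -1; -18 -1 16]
S = H·P̄·Hᵀ + R = [269 144; 144 169]
K = P̄·Hᵀ·S⁻¹ = [-10138/24725 738/24725; 303/4945 -463/4945; 50/989 250/989]
x' − x̄ = [-198332/24725, 3282/4945, 2500/989] = K·y
y = (KᵀK)⁻¹·Kᵀ·(x' − x̄) = [20, 6]
z = y + H·x̄ = [20, 6] + [-21, -3] = [-1, 3]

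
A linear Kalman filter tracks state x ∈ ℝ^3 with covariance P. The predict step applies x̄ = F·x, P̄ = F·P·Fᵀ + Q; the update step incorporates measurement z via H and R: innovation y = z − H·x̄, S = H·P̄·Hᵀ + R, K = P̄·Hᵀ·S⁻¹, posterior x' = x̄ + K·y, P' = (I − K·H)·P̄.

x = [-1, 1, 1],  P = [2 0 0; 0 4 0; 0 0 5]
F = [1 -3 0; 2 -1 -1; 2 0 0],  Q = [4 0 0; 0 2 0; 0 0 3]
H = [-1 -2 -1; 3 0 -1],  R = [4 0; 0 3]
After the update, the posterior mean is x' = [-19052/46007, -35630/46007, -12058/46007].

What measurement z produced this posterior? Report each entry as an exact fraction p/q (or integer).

x̄ = F·x = [-4, -4, -2]
P̄ = F·P·Fᵀ + Q = [42 16 4; 16 19 8; 4 8 11]
S = H·P̄·Hᵀ + R = [237 -203; -203 368]
K = P̄·Hᵀ·S⁻¹ = [-3938/46007 13080/46007; -14696/46007 -3106/46007; -11205/46007 -6056/46007]
x' − x̄ = [164976/46007, 148398/46007, 79956/46007] = K·y
y = (KᵀK)⁻¹·Kᵀ·(x' − x̄) = [-12, 9]
z = y + H·x̄ = [-12, 9] + [14, -10] = [2, -1]

z = [2, -1]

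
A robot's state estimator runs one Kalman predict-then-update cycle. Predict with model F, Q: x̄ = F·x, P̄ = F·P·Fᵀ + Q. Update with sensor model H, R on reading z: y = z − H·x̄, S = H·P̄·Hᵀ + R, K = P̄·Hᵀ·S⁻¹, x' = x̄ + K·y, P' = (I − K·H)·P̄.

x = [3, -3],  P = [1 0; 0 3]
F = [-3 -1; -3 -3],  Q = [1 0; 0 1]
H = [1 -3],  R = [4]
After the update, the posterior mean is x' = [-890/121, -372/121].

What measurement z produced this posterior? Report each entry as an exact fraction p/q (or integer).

x̄ = F·x = [-6, 0]
P̄ = F·P·Fᵀ + Q = [13 18; 18 37]
S = H·P̄·Hᵀ + R = [242]
K = P̄·Hᵀ·S⁻¹ = [-41/242; -93/242]
x' − x̄ = [-164/121, -372/121] = K·y
y = (KᵀK)⁻¹·Kᵀ·(x' − x̄) = [8]
z = y + H·x̄ = [8] + [-6] = [2]

z = [2]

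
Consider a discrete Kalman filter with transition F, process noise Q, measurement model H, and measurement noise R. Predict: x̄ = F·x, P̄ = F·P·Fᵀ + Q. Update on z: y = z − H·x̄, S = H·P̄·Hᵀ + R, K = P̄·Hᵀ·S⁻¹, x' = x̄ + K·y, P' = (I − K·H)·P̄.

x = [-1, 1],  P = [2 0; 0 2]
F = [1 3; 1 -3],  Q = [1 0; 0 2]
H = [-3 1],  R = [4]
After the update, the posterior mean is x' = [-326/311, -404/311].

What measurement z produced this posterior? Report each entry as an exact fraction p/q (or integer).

z = [2]

x̄ = F·x = [2, -4]
P̄ = F·P·Fᵀ + Q = [21 -16; -16 22]
S = H·P̄·Hᵀ + R = [311]
K = P̄·Hᵀ·S⁻¹ = [-79/311; 70/311]
x' − x̄ = [-948/311, 840/311] = K·y
y = (KᵀK)⁻¹·Kᵀ·(x' − x̄) = [12]
z = y + H·x̄ = [12] + [-10] = [2]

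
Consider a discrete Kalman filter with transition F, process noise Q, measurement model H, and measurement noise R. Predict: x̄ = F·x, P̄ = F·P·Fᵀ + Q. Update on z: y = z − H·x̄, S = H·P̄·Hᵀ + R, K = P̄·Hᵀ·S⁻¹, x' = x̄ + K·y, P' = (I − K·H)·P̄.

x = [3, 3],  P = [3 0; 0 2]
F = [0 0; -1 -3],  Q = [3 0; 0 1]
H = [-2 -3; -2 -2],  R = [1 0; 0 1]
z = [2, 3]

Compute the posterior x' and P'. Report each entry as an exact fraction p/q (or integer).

x̄ = F·x = [0, -12]
P̄ = F·P·Fᵀ + Q = [3 0; 0 22]
y = z − H·x̄ = [-34, -21]
S = H·P̄·Hᵀ + R = [211 144; 144 101]
K = P̄·Hᵀ·S⁻¹ = [258/575 -402/575; -66/115 44/115]
x' = x̄ + K·y = [-66/115, -12/23]
P' = (I − K·H)·P̄ = [861/575 -132/115; -132/115 22/23]

x' = [-66/115, -12/23]
P' = [861/575 -132/115; -132/115 22/23]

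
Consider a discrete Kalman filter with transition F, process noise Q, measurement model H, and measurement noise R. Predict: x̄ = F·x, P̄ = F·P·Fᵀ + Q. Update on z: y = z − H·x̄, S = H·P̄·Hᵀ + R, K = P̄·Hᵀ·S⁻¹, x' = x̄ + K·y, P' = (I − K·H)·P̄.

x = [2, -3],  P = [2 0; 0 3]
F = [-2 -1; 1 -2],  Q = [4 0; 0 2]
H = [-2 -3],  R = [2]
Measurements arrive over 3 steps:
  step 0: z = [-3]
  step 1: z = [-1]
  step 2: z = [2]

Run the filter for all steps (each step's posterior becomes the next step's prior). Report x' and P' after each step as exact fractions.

step 0: x̄ = F·x = [-1, 8]
step 0: P̄ = F·P·Fᵀ + Q = [15 2; 2 16]
step 0: y = z − H·x̄ = [19]
step 0: S = H·P̄·Hᵀ + R = [230]
step 0: K = P̄·Hᵀ·S⁻¹ = [-18/115; -26/115]
step 0: x' = x̄ + K·y = [-457/115, 426/115]
step 0: P' = (I − K·H)·P̄ = [1077/115 -706/115; -706/115 488/115]
step 1: x̄ = F·x = [488/115, -1309/115]
step 1: P̄ = F·P·Fᵀ + Q = [2432/115 -3296/115; -3296/115 6083/115]
step 1: y = z − H·x̄ = [-3066/115]
step 1: S = H·P̄·Hᵀ + R = [25153/115]
step 1: K = P̄·Hᵀ·S⁻¹ = [5024/25153; -11657/25153]
step 1: x' = x̄ + K·y = [-27208/25153, 24479/25153]
step 1: P' = (I − K·H)·P̄ = [312448/25153 -211648/25153; -211648/25153 148870/25153]
step 2: x̄ = F·x = [29937/25153, -76166/25153]
step 2: P̄ = F·P·Fᵀ + Q = [652682/25153 -962100/25153; -962100/25153 1804826/25153]
step 2: y = z − H·x̄ = [-118318/25153]
step 2: S = H·P̄·Hᵀ + R = [7359268/25153]
step 2: K = P̄·Hᵀ·S⁻¹ = [56462/262831; -1745139/3679634]
step 2: x' = x̄ + K·y = [47227/262831, -1466657/1839817]
step 2: P' = (I − K·H)·P̄ = [3271270/262831 -2218488/262831; -2218488/262831 10934657/1839817]

step 0: x' = [-457/115, 426/115], P' = [1077/115 -706/115; -706/115 488/115]
step 1: x' = [-27208/25153, 24479/25153], P' = [312448/25153 -211648/25153; -211648/25153 148870/25153]
step 2: x' = [47227/262831, -1466657/1839817], P' = [3271270/262831 -2218488/262831; -2218488/262831 10934657/1839817]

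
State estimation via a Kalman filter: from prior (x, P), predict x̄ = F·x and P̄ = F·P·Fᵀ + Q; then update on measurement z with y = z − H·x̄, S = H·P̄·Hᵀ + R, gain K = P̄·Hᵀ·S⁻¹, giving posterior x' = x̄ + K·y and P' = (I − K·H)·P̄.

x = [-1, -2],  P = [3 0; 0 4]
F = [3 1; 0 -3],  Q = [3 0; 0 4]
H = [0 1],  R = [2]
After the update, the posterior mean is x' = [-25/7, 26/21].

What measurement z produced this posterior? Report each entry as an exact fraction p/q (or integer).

z = [1]

x̄ = F·x = [-5, 6]
P̄ = F·P·Fᵀ + Q = [34 -12; -12 40]
S = H·P̄·Hᵀ + R = [42]
K = P̄·Hᵀ·S⁻¹ = [-2/7; 20/21]
x' − x̄ = [10/7, -100/21] = K·y
y = (KᵀK)⁻¹·Kᵀ·(x' − x̄) = [-5]
z = y + H·x̄ = [-5] + [6] = [1]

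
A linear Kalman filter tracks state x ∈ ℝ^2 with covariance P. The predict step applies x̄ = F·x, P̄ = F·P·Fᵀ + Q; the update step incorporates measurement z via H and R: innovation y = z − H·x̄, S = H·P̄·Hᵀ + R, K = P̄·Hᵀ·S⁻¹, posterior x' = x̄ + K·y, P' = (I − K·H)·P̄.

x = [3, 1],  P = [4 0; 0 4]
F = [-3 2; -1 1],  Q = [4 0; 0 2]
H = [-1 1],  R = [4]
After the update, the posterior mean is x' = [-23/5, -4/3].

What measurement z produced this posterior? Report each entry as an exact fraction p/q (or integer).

x̄ = F·x = [-7, -2]
P̄ = F·P·Fᵀ + Q = [56 20; 20 10]
S = H·P̄·Hᵀ + R = [30]
K = P̄·Hᵀ·S⁻¹ = [-6/5; -1/3]
x' − x̄ = [12/5, 2/3] = K·y
y = (KᵀK)⁻¹·Kᵀ·(x' − x̄) = [-2]
z = y + H·x̄ = [-2] + [5] = [3]

z = [3]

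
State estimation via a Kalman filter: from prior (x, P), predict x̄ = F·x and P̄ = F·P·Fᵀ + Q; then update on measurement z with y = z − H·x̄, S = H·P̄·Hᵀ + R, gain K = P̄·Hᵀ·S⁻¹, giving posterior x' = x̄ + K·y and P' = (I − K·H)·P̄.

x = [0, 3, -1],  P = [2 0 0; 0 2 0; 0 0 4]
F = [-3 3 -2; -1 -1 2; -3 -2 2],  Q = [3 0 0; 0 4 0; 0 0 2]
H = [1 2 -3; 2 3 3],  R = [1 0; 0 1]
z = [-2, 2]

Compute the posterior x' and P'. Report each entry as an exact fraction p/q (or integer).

x' = [289667/138244, -84429/69122, 34579/69122]
P' = [3563367/138244 -1060459/69122 -123425/69122; -1060459/69122 318319/34561 36291/34561; -123425/69122 36291/34561 6259/34561]

x̄ = F·x = [11, -5, -8]
P̄ = F·P·Fᵀ + Q = [55 -16 -10; -16 24 26; -10 26 44]
y = z − H·x̄ = [-27, 19]
S = H·P̄·Hᵀ + R = [232 -302; -302 989]
K = P̄·Hᵀ·S⁻¹ = [62081/138244 11715/69122; -4929/69122 3371/34561; -15815/69122 4225/34561]
x' = x̄ + K·y = [289667/138244, -84429/69122, 34579/69122]
P' = (I − K·H)·P̄ = [3563367/138244 -1060459/69122 -123425/69122; -1060459/69122 318319/34561 36291/34561; -123425/69122 36291/34561 6259/34561]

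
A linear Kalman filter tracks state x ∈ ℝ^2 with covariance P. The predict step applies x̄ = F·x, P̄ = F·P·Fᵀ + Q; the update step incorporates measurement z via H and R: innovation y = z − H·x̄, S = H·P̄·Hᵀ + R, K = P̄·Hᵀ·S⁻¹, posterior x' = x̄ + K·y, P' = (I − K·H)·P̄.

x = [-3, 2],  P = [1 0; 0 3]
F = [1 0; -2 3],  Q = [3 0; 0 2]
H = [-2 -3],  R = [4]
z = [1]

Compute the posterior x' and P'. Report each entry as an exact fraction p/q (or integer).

x' = [-941/293, 571/293]
P' = [1168/293 -776/293; -776/293 644/293]

x̄ = F·x = [-3, 12]
P̄ = F·P·Fᵀ + Q = [4 -2; -2 33]
y = z − H·x̄ = [31]
S = H·P̄·Hᵀ + R = [293]
K = P̄·Hᵀ·S⁻¹ = [-2/293; -95/293]
x' = x̄ + K·y = [-941/293, 571/293]
P' = (I − K·H)·P̄ = [1168/293 -776/293; -776/293 644/293]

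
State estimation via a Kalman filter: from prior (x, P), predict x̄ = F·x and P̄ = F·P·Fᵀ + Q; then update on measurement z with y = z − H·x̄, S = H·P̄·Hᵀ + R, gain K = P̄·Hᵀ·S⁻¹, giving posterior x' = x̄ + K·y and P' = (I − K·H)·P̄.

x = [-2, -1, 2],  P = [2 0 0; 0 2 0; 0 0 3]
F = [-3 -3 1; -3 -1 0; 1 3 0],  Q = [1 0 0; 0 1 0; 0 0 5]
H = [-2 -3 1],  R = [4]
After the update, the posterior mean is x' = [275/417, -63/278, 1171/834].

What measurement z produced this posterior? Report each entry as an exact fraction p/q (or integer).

z = [1]

x̄ = F·x = [11, 7, -5]
P̄ = F·P·Fᵀ + Q = [40 24 -24; 24 21 -12; -24 -12 25]
S = H·P̄·Hᵀ + R = [834]
K = P̄·Hᵀ·S⁻¹ = [-88/417; -41/278; 109/834]
x' − x̄ = [-4312/417, -2009/278, 5341/834] = K·y
y = (KᵀK)⁻¹·Kᵀ·(x' − x̄) = [49]
z = y + H·x̄ = [49] + [-48] = [1]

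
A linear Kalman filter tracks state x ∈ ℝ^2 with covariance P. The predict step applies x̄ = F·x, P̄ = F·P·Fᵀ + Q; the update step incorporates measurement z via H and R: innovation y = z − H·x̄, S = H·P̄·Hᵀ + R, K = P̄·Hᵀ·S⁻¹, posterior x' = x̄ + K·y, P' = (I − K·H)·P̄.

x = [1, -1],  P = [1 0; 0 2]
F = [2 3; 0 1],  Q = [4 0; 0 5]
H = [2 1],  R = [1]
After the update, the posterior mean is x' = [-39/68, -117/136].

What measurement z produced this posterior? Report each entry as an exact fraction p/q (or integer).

x̄ = F·x = [-1, -1]
P̄ = F·P·Fᵀ + Q = [26 6; 6 7]
S = H·P̄·Hᵀ + R = [136]
K = P̄·Hᵀ·S⁻¹ = [29/68; 19/136]
x' − x̄ = [29/68, 19/136] = K·y
y = (KᵀK)⁻¹·Kᵀ·(x' − x̄) = [1]
z = y + H·x̄ = [1] + [-3] = [-2]

z = [-2]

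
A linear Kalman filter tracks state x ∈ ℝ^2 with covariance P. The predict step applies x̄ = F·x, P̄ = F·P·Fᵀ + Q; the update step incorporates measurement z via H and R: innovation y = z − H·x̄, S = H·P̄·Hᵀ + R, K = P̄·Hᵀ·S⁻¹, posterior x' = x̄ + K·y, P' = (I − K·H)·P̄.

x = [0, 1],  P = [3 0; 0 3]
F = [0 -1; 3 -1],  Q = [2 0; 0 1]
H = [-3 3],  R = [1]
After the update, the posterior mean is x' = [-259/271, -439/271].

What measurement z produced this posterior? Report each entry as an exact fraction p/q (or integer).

z = [-2]

x̄ = F·x = [-1, -1]
P̄ = F·P·Fᵀ + Q = [5 3; 3 31]
S = H·P̄·Hᵀ + R = [271]
K = P̄·Hᵀ·S⁻¹ = [-6/271; 84/271]
x' − x̄ = [12/271, -168/271] = K·y
y = (KᵀK)⁻¹·Kᵀ·(x' − x̄) = [-2]
z = y + H·x̄ = [-2] + [0] = [-2]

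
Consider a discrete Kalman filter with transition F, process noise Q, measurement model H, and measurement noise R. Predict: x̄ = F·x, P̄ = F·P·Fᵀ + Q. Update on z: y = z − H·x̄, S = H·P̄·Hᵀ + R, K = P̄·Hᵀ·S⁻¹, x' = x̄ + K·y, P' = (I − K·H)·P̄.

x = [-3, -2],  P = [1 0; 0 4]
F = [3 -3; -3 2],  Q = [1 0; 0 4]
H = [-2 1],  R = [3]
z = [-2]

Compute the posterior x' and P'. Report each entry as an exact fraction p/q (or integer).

x' = [581/348, 505/348]
P' = [383/348 391/348; 391/348 1067/348]

x̄ = F·x = [-3, 5]
P̄ = F·P·Fᵀ + Q = [46 -33; -33 29]
y = z − H·x̄ = [-13]
S = H·P̄·Hᵀ + R = [348]
K = P̄·Hᵀ·S⁻¹ = [-125/348; 95/348]
x' = x̄ + K·y = [581/348, 505/348]
P' = (I − K·H)·P̄ = [383/348 391/348; 391/348 1067/348]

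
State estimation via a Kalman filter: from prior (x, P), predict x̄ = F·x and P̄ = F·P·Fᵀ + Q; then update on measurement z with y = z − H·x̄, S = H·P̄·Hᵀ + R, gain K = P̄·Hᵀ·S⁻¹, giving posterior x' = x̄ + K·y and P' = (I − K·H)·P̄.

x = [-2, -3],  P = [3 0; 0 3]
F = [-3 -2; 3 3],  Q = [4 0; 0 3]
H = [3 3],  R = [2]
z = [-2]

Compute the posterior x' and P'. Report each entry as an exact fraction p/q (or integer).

x̄ = F·x = [12, -15]
P̄ = F·P·Fᵀ + Q = [43 -45; -45 57]
y = z − H·x̄ = [7]
S = H·P̄·Hᵀ + R = [92]
K = P̄·Hᵀ·S⁻¹ = [-3/46; 9/23]
x' = x̄ + K·y = [531/46, -282/23]
P' = (I − K·H)·P̄ = [980/23 -981/23; -981/23 987/23]

x' = [531/46, -282/23]
P' = [980/23 -981/23; -981/23 987/23]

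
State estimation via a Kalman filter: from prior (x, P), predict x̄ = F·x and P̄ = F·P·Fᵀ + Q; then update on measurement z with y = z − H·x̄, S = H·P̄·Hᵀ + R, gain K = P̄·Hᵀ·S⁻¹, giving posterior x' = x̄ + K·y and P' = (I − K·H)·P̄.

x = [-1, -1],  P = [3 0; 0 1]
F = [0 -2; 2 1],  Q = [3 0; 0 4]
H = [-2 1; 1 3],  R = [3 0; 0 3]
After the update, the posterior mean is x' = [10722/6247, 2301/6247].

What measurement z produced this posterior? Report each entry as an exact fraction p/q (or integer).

x̄ = F·x = [2, -3]
P̄ = F·P·Fᵀ + Q = [7 -2; -2 17]
S = H·P̄·Hᵀ + R = [56 47; 47 151]
K = P̄·Hᵀ·S⁻¹ = [-2463/6247 808/6247; 868/6247 1757/6247]
x' − x̄ = [-1772/6247, 21042/6247] = K·y
y = (KᵀK)⁻¹·Kᵀ·(x' − x̄) = [4, 10]
z = y + H·x̄ = [4, 10] + [-7, -7] = [-3, 3]

z = [-3, 3]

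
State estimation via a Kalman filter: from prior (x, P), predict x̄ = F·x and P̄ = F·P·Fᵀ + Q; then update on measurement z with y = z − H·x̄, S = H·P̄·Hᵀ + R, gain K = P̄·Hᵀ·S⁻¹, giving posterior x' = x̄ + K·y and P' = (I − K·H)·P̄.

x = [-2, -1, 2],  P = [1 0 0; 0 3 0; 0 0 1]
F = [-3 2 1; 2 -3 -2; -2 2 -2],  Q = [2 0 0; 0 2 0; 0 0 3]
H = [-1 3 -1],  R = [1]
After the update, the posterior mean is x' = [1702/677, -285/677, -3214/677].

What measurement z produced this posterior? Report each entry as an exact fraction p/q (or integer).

z = [1]

x̄ = F·x = [6, -5, -2]
P̄ = F·P·Fᵀ + Q = [24 -26 16; -26 37 -18; 16 -18 23]
S = H·P̄·Hᵀ + R = [677]
K = P̄·Hᵀ·S⁻¹ = [-118/677; 155/677; -93/677]
x' − x̄ = [-2360/677, 3100/677, -1860/677] = K·y
y = (KᵀK)⁻¹·Kᵀ·(x' − x̄) = [20]
z = y + H·x̄ = [20] + [-19] = [1]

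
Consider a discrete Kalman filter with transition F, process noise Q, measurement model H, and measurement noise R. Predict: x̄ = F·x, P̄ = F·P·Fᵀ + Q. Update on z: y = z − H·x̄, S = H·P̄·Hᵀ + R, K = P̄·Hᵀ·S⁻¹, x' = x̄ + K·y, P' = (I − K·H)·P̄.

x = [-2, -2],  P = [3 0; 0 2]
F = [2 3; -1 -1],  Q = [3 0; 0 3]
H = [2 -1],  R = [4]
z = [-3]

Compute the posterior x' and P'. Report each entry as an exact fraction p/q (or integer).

x̄ = F·x = [-10, 4]
P̄ = F·P·Fᵀ + Q = [33 -12; -12 8]
y = z − H·x̄ = [21]
S = H·P̄·Hᵀ + R = [192]
K = P̄·Hᵀ·S⁻¹ = [13/32; -1/6]
x' = x̄ + K·y = [-47/32, 1/2]
P' = (I − K·H)·P̄ = [21/16 1; 1 8/3]

x' = [-47/32, 1/2]
P' = [21/16 1; 1 8/3]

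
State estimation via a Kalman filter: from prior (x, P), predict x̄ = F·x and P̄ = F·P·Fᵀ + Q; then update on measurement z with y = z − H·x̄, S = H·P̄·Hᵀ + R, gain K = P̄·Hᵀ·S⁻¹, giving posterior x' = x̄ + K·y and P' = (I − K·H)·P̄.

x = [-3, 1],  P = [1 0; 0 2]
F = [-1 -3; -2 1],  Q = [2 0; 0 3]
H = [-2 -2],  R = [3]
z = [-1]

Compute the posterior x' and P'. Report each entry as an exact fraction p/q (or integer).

x' = [-34/7, 39/7]
P' = [755/91 -704/91; -704/91 719/91]

x̄ = F·x = [0, 7]
P̄ = F·P·Fᵀ + Q = [21 -4; -4 9]
y = z − H·x̄ = [13]
S = H·P̄·Hᵀ + R = [91]
K = P̄·Hᵀ·S⁻¹ = [-34/91; -10/91]
x' = x̄ + K·y = [-34/7, 39/7]
P' = (I − K·H)·P̄ = [755/91 -704/91; -704/91 719/91]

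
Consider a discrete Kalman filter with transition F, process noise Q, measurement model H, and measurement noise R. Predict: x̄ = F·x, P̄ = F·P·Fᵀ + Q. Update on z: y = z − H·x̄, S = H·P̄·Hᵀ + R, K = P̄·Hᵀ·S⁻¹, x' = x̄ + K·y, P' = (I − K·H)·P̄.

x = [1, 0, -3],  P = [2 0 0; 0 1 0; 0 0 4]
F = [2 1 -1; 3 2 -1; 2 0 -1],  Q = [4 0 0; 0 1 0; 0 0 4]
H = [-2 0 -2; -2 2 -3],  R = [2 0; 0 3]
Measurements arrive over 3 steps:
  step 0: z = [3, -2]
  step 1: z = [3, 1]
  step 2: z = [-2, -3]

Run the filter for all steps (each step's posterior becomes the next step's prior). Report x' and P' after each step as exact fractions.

step 0: x' = [-4742/4113, -9302/4113, -245/1371], P' = [8495/4113 -1750/4113 -2404/1371; -1750/4113 6599/4113 1328/1371; -2404/1371 1328/1371 880/457]
step 1: x' = [-24862478/23050129, -41662671/23050129, -13940285/23050129], P' = [47540757/23050129 -9219858/23050129 -40288296/23050129; -9219858/23050129 36577320/23050129 21725766/23050129; -40288296/23050129 21725766/23050129 44198320/23050129]
step 2: x' = [6945687614/43150702313, -23619128983/43150702313, 29674779377/43150702313], P' = [266905102328/129452106939 -51766617082/129452106939 -75390664622/43150702313; -51766617082/129452106939 205524387686/129452106939 40680721330/43150702313; -75390664622/43150702313 40680721330/43150702313 82715004640/43150702313]

step 0: x̄ = F·x = [5, 6, 5]
step 0: P̄ = F·P·Fᵀ + Q = [17 18 12; 18 27 16; 12 16 16]
step 0: y = z − H·x̄ = [23, 11]
step 0: S = H·P̄·Hᵀ + R = [230 148; 148 131]
step 0: K = P̄·Hᵀ·S⁻¹ = [-1283/4113 382/4113; -2234/4113 1582/4113; -236/1371 -152/1371]
step 0: x' = x̄ + K·y = [-4742/4113, -9302/4113, -245/1371]
step 0: P' = (I − K·H)·P̄ = [8495/4113 -1750/4113 -2404/1371; -1750/4113 6599/4113 1328/1371; -2404/1371 1328/1371 880/457]
step 1: x̄ = F·x = [-6017/1371, -32095/4113, -8749/4113]
step 1: P̄ = F·P·Fᵀ + Q = [8759/457 27982/1371 21088/1371; 27982/1371 121220/4113 79982/4113; 21088/1371 79982/4113 87200/4113]
step 1: y = z − H·x̄ = [-41261/4113, 5954/4113]
step 1: S = H·P̄·Hᵀ + R = [1178462/4113 815452/4113; 815452/4113 725159/4113]
step 1: K = P̄·Hᵀ·S⁻¹ = [-7252461/23050129 2447886/23050129; -12505908/23050129 8805686/23050129; -3910024/23050129 -2855612/23050129]
step 1: x' = x̄ + K·y = [-24862478/23050129, -41662671/23050129, -13940285/23050129]
step 1: P' = (I − K·H)·P̄ = [47540757/23050129 -9219858/23050129 -40288296/23050129; -9219858/23050129 36577320/23050129 21725766/23050129; -40288296/23050129 21725766/23050129 44198320/23050129]
step 2: x̄ = F·x = [-77447342/23050129, -143972491/23050129, -35784671/23050129]
step 2: P̄ = F·P·Fᵀ + Q = [443961404/23050129 474322678/23050129 355349050/23050129; 474322678/23050129 685612958/23050129 450553378/23050129; 355349050/23050129 450553378/23050129 487715048/23050129]
step 2: y = z − H·x̄ = [-272564284/23050129, -43454102/23050129]
step 2: S = H·P̄·Hᵀ + R = [6615598466/23050129 4556122180/23050129; 4556122180/23050129 4039849907/23050129]
step 2: K = P̄·Hᵀ·S⁻¹ = [-40733108462/129452106939 13724180926/129452106939; -70275546908/129452106939 49485172522/129452106939; -7324340018/43150702313 -5334080672/43150702313]
step 2: x' = x̄ + K·y = [6945687614/43150702313, -23619128983/43150702313, 29674779377/43150702313]
step 2: P' = (I − K·H)·P̄ = [266905102328/129452106939 -51766617082/129452106939 -75390664622/43150702313; -51766617082/129452106939 205524387686/129452106939 40680721330/43150702313; -75390664622/43150702313 40680721330/43150702313 82715004640/43150702313]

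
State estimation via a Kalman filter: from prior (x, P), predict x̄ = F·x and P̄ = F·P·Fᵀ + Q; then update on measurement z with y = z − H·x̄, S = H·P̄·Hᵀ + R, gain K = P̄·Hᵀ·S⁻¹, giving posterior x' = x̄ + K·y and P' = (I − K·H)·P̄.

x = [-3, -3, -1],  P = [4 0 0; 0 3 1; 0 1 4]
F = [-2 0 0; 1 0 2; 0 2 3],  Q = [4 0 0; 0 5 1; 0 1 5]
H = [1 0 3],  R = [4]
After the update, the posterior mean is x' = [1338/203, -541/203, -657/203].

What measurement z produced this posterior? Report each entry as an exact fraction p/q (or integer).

z = [-3]

x̄ = F·x = [6, -5, -9]
P̄ = F·P·Fᵀ + Q = [20 -8 0; -8 25 29; 0 29 65]
S = H·P̄·Hᵀ + R = [609]
K = P̄·Hᵀ·S⁻¹ = [20/609; 79/609; 65/203]
x' − x̄ = [120/203, 474/203, 1170/203] = K·y
y = (KᵀK)⁻¹·Kᵀ·(x' − x̄) = [18]
z = y + H·x̄ = [18] + [-21] = [-3]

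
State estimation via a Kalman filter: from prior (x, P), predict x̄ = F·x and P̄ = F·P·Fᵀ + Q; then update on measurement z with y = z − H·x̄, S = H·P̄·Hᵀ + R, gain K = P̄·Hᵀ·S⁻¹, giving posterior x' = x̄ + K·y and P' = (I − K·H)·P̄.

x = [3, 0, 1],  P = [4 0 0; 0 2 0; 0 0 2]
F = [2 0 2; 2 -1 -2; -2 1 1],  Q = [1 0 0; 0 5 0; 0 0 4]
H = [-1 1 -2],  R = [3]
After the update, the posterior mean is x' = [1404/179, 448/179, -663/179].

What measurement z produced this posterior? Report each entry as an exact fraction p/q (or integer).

x̄ = F·x = [8, 4, -5]
P̄ = F·P·Fᵀ + Q = [25 8 -12; 8 31 -22; -12 -22 24]
S = H·P̄·Hᵀ + R = [179]
K = P̄·Hᵀ·S⁻¹ = [7/179; 67/179; -58/179]
x' − x̄ = [-28/179, -268/179, 232/179] = K·y
y = (KᵀK)⁻¹·Kᵀ·(x' − x̄) = [-4]
z = y + H·x̄ = [-4] + [6] = [2]

z = [2]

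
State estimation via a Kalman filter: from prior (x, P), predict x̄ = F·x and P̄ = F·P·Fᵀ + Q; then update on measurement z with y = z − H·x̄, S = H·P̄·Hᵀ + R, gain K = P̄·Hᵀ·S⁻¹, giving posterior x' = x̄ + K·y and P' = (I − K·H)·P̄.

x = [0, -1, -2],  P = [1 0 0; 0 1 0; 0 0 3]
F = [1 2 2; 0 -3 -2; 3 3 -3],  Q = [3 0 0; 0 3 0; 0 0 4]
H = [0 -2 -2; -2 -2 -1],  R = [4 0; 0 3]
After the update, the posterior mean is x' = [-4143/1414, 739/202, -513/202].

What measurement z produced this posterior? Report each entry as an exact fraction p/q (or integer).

x̄ = F·x = [-6, 7, 3]
P̄ = F·P·Fᵀ + Q = [20 -18 -9; -18 24 9; -9 9 49]
S = H·P̄·Hᵀ + R = [368 140; 140 84]
K = P̄·Hᵀ·S⁻¹ = [137/404 -715/1414; -93/404 27/202; -103/404 -16/101]
x' − x̄ = [4341/1414, -675/202, -1119/202] = K·y
y = (KᵀK)⁻¹·Kᵀ·(x' − x̄) = [18, 6]
z = y + H·x̄ = [18, 6] + [-20, -5] = [-2, 1]

z = [-2, 1]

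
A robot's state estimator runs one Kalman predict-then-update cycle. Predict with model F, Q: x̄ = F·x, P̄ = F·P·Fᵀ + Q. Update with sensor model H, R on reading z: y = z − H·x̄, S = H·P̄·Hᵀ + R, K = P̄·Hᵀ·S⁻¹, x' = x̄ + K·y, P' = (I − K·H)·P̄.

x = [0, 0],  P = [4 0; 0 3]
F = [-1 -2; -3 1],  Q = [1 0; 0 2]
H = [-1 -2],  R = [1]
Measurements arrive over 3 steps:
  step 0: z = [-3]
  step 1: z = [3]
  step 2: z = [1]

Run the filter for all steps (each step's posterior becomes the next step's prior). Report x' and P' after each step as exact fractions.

step 0: x̄ = F·x = [0, 0]
step 0: P̄ = F·P·Fᵀ + Q = [17 6; 6 41]
step 0: y = z − H·x̄ = [-3]
step 0: S = H·P̄·Hᵀ + R = [206]
step 0: K = P̄·Hᵀ·S⁻¹ = [-29/206; -44/103]
step 0: x' = x̄ + K·y = [87/206, 132/103]
step 0: P' = (I − K·H)·P̄ = [2661/206 -658/103; -658/103 351/103]
step 1: x̄ = F·x = [-615/206, 3/206]
step 1: P̄ = F·P·Fᵀ + Q = [411/206 -1/206; -1/206 32959/206]
step 1: y = z − H·x̄ = [9/206]
step 1: S = H·P̄·Hᵀ + R = [132449/206]
step 1: K = P̄·Hᵀ·S⁻¹ = [-409/132449; -65917/132449]
step 1: x' = x̄ + K·y = [-395436/132449, -951/132449]
step 1: P' = (I − K·H)·P̄ = [263443/132449 -131517/132449; -131517/132449 98717/132449]
step 2: x̄ = F·x = [397338/132449, 1185357/132449]
step 2: P̄ = F·P·Fᵀ + Q = [264692/132449 -64690/132449; -64690/132449 3523704/132449]
step 2: y = z − H·x̄ = [2900501/132449]
step 2: S = H·P̄·Hᵀ + R = [14233197/132449]
step 2: K = P̄·Hᵀ·S⁻¹ = [-45104/4744399; -6982718/14233197]
step 2: x' = x̄ + K·y = [13245142/4744399, -25534061/14233197]
step 2: P' = (I − K·H)·P̄ = [9435340/4744399 -4695118/4744399; -4695118/4744399 10534036/14233197]

step 0: x' = [87/206, 132/103], P' = [2661/206 -658/103; -658/103 351/103]
step 1: x' = [-395436/132449, -951/132449], P' = [263443/132449 -131517/132449; -131517/132449 98717/132449]
step 2: x' = [13245142/4744399, -25534061/14233197], P' = [9435340/4744399 -4695118/4744399; -4695118/4744399 10534036/14233197]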